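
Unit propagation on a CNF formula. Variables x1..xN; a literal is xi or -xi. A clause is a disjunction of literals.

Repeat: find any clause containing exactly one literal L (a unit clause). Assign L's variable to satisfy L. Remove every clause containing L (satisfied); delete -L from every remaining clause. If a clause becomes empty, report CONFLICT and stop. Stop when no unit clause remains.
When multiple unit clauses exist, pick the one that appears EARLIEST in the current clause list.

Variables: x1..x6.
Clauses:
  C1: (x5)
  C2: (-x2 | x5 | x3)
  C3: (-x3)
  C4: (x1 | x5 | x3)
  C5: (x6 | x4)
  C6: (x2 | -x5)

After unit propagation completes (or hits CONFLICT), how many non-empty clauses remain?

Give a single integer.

Answer: 1

Derivation:
unit clause [5] forces x5=T; simplify:
  drop -5 from [2, -5] -> [2]
  satisfied 3 clause(s); 3 remain; assigned so far: [5]
unit clause [-3] forces x3=F; simplify:
  satisfied 1 clause(s); 2 remain; assigned so far: [3, 5]
unit clause [2] forces x2=T; simplify:
  satisfied 1 clause(s); 1 remain; assigned so far: [2, 3, 5]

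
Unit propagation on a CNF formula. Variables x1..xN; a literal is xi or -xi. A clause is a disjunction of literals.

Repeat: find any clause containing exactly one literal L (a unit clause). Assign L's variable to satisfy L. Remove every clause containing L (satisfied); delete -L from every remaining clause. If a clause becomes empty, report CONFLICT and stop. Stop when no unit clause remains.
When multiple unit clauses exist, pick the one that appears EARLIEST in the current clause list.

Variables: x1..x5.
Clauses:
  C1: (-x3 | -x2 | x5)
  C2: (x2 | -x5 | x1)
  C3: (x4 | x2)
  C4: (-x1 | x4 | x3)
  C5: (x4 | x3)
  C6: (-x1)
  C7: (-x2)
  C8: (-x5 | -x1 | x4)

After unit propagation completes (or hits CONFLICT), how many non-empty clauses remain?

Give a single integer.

Answer: 0

Derivation:
unit clause [-1] forces x1=F; simplify:
  drop 1 from [2, -5, 1] -> [2, -5]
  satisfied 3 clause(s); 5 remain; assigned so far: [1]
unit clause [-2] forces x2=F; simplify:
  drop 2 from [2, -5] -> [-5]
  drop 2 from [4, 2] -> [4]
  satisfied 2 clause(s); 3 remain; assigned so far: [1, 2]
unit clause [-5] forces x5=F; simplify:
  satisfied 1 clause(s); 2 remain; assigned so far: [1, 2, 5]
unit clause [4] forces x4=T; simplify:
  satisfied 2 clause(s); 0 remain; assigned so far: [1, 2, 4, 5]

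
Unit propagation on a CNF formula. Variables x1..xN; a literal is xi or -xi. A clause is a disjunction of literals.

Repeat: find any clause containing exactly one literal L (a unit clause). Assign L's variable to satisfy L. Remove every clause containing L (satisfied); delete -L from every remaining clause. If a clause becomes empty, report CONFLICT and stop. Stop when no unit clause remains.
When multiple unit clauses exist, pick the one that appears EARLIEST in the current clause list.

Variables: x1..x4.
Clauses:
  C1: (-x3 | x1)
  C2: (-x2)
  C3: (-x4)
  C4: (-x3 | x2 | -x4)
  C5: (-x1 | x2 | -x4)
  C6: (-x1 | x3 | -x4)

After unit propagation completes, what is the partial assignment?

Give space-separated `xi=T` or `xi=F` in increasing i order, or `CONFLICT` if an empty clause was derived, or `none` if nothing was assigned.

unit clause [-2] forces x2=F; simplify:
  drop 2 from [-3, 2, -4] -> [-3, -4]
  drop 2 from [-1, 2, -4] -> [-1, -4]
  satisfied 1 clause(s); 5 remain; assigned so far: [2]
unit clause [-4] forces x4=F; simplify:
  satisfied 4 clause(s); 1 remain; assigned so far: [2, 4]

Answer: x2=F x4=F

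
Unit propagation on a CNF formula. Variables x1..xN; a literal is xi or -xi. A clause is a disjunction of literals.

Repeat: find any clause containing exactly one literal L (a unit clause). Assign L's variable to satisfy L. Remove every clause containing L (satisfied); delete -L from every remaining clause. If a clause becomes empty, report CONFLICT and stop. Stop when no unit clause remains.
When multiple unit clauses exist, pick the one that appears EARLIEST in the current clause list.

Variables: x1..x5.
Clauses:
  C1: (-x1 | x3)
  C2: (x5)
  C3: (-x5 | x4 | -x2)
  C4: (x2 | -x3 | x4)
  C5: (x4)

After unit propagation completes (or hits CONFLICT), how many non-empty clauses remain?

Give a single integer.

Answer: 1

Derivation:
unit clause [5] forces x5=T; simplify:
  drop -5 from [-5, 4, -2] -> [4, -2]
  satisfied 1 clause(s); 4 remain; assigned so far: [5]
unit clause [4] forces x4=T; simplify:
  satisfied 3 clause(s); 1 remain; assigned so far: [4, 5]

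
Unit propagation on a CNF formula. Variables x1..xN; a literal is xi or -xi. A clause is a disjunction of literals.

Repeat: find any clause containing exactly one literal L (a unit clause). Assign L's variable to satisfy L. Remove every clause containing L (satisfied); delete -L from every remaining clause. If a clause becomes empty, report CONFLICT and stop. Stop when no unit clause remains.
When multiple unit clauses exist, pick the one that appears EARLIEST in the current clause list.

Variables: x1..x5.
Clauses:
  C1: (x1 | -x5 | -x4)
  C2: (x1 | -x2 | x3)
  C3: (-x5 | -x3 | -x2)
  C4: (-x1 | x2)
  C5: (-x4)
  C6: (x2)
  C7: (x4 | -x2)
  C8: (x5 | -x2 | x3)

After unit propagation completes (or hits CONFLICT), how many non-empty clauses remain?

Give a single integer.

unit clause [-4] forces x4=F; simplify:
  drop 4 from [4, -2] -> [-2]
  satisfied 2 clause(s); 6 remain; assigned so far: [4]
unit clause [2] forces x2=T; simplify:
  drop -2 from [1, -2, 3] -> [1, 3]
  drop -2 from [-5, -3, -2] -> [-5, -3]
  drop -2 from [-2] -> [] (empty!)
  drop -2 from [5, -2, 3] -> [5, 3]
  satisfied 2 clause(s); 4 remain; assigned so far: [2, 4]
CONFLICT (empty clause)

Answer: 3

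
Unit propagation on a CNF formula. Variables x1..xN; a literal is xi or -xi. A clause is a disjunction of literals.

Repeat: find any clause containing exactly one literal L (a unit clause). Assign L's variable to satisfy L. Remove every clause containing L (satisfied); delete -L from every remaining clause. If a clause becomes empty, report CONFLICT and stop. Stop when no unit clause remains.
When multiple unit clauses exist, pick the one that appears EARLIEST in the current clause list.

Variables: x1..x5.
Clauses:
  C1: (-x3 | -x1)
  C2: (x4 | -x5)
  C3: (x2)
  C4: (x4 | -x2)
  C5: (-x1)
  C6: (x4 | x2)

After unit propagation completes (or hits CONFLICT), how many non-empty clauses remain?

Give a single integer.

Answer: 0

Derivation:
unit clause [2] forces x2=T; simplify:
  drop -2 from [4, -2] -> [4]
  satisfied 2 clause(s); 4 remain; assigned so far: [2]
unit clause [4] forces x4=T; simplify:
  satisfied 2 clause(s); 2 remain; assigned so far: [2, 4]
unit clause [-1] forces x1=F; simplify:
  satisfied 2 clause(s); 0 remain; assigned so far: [1, 2, 4]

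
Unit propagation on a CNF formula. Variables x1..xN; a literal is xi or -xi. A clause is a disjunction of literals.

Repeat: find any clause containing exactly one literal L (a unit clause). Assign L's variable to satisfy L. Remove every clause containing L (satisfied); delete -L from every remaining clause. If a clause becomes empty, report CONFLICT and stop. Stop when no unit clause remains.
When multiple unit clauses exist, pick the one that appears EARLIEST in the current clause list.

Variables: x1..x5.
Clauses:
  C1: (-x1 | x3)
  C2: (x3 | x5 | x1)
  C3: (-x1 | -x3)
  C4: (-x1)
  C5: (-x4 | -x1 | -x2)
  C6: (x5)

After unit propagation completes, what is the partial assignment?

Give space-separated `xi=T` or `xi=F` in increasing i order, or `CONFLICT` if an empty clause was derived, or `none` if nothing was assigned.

unit clause [-1] forces x1=F; simplify:
  drop 1 from [3, 5, 1] -> [3, 5]
  satisfied 4 clause(s); 2 remain; assigned so far: [1]
unit clause [5] forces x5=T; simplify:
  satisfied 2 clause(s); 0 remain; assigned so far: [1, 5]

Answer: x1=F x5=T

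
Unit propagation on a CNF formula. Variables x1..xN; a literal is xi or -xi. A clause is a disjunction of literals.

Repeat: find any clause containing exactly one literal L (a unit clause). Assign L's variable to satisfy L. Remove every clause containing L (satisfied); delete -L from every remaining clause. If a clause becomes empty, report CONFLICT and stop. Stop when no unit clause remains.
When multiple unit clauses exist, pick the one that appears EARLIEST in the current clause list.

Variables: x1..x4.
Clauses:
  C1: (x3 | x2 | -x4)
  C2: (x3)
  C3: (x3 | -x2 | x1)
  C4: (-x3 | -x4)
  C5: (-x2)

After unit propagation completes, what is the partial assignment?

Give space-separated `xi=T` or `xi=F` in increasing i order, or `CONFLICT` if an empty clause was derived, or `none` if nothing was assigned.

unit clause [3] forces x3=T; simplify:
  drop -3 from [-3, -4] -> [-4]
  satisfied 3 clause(s); 2 remain; assigned so far: [3]
unit clause [-4] forces x4=F; simplify:
  satisfied 1 clause(s); 1 remain; assigned so far: [3, 4]
unit clause [-2] forces x2=F; simplify:
  satisfied 1 clause(s); 0 remain; assigned so far: [2, 3, 4]

Answer: x2=F x3=T x4=F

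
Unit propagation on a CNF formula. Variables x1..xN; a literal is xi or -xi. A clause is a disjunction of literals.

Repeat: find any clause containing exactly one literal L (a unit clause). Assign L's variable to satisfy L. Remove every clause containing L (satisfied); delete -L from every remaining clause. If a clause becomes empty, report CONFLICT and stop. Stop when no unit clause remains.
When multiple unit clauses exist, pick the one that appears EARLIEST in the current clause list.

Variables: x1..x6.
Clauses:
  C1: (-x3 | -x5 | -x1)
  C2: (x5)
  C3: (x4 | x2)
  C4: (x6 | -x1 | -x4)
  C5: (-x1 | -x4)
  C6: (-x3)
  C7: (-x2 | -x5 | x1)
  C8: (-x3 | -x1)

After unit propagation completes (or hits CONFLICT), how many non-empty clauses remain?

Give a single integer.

unit clause [5] forces x5=T; simplify:
  drop -5 from [-3, -5, -1] -> [-3, -1]
  drop -5 from [-2, -5, 1] -> [-2, 1]
  satisfied 1 clause(s); 7 remain; assigned so far: [5]
unit clause [-3] forces x3=F; simplify:
  satisfied 3 clause(s); 4 remain; assigned so far: [3, 5]

Answer: 4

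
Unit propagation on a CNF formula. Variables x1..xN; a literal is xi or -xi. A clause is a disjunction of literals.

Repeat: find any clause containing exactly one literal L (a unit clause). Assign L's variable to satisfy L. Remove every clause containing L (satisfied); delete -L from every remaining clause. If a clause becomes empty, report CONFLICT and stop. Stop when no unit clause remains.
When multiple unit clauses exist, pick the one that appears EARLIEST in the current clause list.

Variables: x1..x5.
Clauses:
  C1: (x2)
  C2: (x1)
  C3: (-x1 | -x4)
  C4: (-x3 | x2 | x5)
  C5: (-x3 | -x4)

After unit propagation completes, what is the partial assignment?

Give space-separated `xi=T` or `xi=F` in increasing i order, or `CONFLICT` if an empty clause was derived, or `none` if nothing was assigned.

Answer: x1=T x2=T x4=F

Derivation:
unit clause [2] forces x2=T; simplify:
  satisfied 2 clause(s); 3 remain; assigned so far: [2]
unit clause [1] forces x1=T; simplify:
  drop -1 from [-1, -4] -> [-4]
  satisfied 1 clause(s); 2 remain; assigned so far: [1, 2]
unit clause [-4] forces x4=F; simplify:
  satisfied 2 clause(s); 0 remain; assigned so far: [1, 2, 4]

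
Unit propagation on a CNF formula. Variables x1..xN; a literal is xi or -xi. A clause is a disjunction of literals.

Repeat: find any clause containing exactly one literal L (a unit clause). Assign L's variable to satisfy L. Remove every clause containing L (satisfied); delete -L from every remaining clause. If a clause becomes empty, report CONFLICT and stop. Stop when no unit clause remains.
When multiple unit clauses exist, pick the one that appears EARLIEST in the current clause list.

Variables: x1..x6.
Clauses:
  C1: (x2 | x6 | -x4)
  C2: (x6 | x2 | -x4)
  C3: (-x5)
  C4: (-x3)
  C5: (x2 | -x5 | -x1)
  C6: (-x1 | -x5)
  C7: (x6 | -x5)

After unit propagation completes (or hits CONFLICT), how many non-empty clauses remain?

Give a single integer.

Answer: 2

Derivation:
unit clause [-5] forces x5=F; simplify:
  satisfied 4 clause(s); 3 remain; assigned so far: [5]
unit clause [-3] forces x3=F; simplify:
  satisfied 1 clause(s); 2 remain; assigned so far: [3, 5]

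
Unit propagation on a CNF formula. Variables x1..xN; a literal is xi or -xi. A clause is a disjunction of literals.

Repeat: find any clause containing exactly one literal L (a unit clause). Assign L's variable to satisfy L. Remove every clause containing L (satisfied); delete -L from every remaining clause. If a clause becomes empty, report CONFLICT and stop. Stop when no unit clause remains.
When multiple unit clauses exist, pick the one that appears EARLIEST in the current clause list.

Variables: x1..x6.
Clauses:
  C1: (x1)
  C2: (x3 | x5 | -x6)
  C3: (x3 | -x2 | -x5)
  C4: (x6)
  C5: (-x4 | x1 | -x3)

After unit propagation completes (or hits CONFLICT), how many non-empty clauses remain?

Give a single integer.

unit clause [1] forces x1=T; simplify:
  satisfied 2 clause(s); 3 remain; assigned so far: [1]
unit clause [6] forces x6=T; simplify:
  drop -6 from [3, 5, -6] -> [3, 5]
  satisfied 1 clause(s); 2 remain; assigned so far: [1, 6]

Answer: 2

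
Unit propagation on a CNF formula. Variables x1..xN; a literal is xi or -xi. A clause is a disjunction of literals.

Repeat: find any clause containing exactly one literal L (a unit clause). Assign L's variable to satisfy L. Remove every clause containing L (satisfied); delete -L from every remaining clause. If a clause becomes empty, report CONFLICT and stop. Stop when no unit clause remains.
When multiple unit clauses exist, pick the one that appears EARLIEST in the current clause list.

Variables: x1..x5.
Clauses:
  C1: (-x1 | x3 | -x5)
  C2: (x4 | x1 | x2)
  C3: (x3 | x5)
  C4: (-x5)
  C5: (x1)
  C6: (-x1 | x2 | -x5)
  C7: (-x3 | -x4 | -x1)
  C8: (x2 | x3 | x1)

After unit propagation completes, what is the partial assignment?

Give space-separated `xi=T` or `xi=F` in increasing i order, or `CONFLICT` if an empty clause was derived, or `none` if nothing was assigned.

unit clause [-5] forces x5=F; simplify:
  drop 5 from [3, 5] -> [3]
  satisfied 3 clause(s); 5 remain; assigned so far: [5]
unit clause [3] forces x3=T; simplify:
  drop -3 from [-3, -4, -1] -> [-4, -1]
  satisfied 2 clause(s); 3 remain; assigned so far: [3, 5]
unit clause [1] forces x1=T; simplify:
  drop -1 from [-4, -1] -> [-4]
  satisfied 2 clause(s); 1 remain; assigned so far: [1, 3, 5]
unit clause [-4] forces x4=F; simplify:
  satisfied 1 clause(s); 0 remain; assigned so far: [1, 3, 4, 5]

Answer: x1=T x3=T x4=F x5=F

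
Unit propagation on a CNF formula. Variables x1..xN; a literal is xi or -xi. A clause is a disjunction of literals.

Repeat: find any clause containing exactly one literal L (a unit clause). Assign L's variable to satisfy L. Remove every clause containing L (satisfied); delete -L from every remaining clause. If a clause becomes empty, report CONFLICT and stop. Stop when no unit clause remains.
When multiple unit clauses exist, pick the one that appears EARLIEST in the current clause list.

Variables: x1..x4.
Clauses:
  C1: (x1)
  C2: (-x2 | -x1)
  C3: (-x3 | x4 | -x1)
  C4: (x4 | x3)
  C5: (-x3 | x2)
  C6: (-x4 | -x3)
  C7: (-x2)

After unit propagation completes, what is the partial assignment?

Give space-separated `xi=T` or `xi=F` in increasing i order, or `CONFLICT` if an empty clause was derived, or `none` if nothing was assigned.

Answer: x1=T x2=F x3=F x4=T

Derivation:
unit clause [1] forces x1=T; simplify:
  drop -1 from [-2, -1] -> [-2]
  drop -1 from [-3, 4, -1] -> [-3, 4]
  satisfied 1 clause(s); 6 remain; assigned so far: [1]
unit clause [-2] forces x2=F; simplify:
  drop 2 from [-3, 2] -> [-3]
  satisfied 2 clause(s); 4 remain; assigned so far: [1, 2]
unit clause [-3] forces x3=F; simplify:
  drop 3 from [4, 3] -> [4]
  satisfied 3 clause(s); 1 remain; assigned so far: [1, 2, 3]
unit clause [4] forces x4=T; simplify:
  satisfied 1 clause(s); 0 remain; assigned so far: [1, 2, 3, 4]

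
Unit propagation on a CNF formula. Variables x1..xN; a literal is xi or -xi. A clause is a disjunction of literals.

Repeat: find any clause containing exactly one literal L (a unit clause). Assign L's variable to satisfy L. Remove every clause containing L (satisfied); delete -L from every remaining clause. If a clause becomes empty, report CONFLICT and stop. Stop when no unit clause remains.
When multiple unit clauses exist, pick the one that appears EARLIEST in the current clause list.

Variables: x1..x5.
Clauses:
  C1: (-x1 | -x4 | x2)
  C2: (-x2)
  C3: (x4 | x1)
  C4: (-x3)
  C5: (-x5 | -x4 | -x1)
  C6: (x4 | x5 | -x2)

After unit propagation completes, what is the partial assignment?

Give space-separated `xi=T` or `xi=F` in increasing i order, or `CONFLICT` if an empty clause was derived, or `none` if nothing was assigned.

Answer: x2=F x3=F

Derivation:
unit clause [-2] forces x2=F; simplify:
  drop 2 from [-1, -4, 2] -> [-1, -4]
  satisfied 2 clause(s); 4 remain; assigned so far: [2]
unit clause [-3] forces x3=F; simplify:
  satisfied 1 clause(s); 3 remain; assigned so far: [2, 3]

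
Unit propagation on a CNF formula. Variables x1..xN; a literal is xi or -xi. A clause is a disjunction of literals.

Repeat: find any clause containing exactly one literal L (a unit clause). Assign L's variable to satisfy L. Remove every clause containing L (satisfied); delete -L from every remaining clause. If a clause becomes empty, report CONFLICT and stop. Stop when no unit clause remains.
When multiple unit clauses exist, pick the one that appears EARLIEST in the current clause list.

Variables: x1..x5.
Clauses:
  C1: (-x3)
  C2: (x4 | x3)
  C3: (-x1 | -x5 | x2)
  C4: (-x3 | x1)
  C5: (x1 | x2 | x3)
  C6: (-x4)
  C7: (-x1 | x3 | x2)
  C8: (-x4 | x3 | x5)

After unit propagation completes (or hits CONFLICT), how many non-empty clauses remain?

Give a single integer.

Answer: 4

Derivation:
unit clause [-3] forces x3=F; simplify:
  drop 3 from [4, 3] -> [4]
  drop 3 from [1, 2, 3] -> [1, 2]
  drop 3 from [-1, 3, 2] -> [-1, 2]
  drop 3 from [-4, 3, 5] -> [-4, 5]
  satisfied 2 clause(s); 6 remain; assigned so far: [3]
unit clause [4] forces x4=T; simplify:
  drop -4 from [-4] -> [] (empty!)
  drop -4 from [-4, 5] -> [5]
  satisfied 1 clause(s); 5 remain; assigned so far: [3, 4]
CONFLICT (empty clause)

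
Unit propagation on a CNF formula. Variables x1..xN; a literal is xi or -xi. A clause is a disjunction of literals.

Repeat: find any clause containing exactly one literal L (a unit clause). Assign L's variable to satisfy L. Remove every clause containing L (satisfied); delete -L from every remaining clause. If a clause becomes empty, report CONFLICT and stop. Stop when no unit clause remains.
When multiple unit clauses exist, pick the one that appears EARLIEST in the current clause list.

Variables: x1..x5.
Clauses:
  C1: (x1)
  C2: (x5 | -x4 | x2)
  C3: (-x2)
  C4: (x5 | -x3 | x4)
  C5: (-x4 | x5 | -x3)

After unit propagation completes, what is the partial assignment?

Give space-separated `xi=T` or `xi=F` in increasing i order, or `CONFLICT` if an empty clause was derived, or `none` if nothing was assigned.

unit clause [1] forces x1=T; simplify:
  satisfied 1 clause(s); 4 remain; assigned so far: [1]
unit clause [-2] forces x2=F; simplify:
  drop 2 from [5, -4, 2] -> [5, -4]
  satisfied 1 clause(s); 3 remain; assigned so far: [1, 2]

Answer: x1=T x2=F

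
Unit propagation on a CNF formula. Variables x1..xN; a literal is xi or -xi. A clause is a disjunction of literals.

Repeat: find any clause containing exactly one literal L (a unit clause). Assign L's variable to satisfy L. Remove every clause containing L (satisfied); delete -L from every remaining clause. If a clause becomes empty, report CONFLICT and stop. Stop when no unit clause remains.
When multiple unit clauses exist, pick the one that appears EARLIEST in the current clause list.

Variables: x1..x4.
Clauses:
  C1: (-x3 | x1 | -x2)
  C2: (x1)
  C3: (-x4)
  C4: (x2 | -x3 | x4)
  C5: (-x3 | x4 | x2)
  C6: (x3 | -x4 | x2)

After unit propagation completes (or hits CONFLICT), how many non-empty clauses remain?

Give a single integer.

unit clause [1] forces x1=T; simplify:
  satisfied 2 clause(s); 4 remain; assigned so far: [1]
unit clause [-4] forces x4=F; simplify:
  drop 4 from [2, -3, 4] -> [2, -3]
  drop 4 from [-3, 4, 2] -> [-3, 2]
  satisfied 2 clause(s); 2 remain; assigned so far: [1, 4]

Answer: 2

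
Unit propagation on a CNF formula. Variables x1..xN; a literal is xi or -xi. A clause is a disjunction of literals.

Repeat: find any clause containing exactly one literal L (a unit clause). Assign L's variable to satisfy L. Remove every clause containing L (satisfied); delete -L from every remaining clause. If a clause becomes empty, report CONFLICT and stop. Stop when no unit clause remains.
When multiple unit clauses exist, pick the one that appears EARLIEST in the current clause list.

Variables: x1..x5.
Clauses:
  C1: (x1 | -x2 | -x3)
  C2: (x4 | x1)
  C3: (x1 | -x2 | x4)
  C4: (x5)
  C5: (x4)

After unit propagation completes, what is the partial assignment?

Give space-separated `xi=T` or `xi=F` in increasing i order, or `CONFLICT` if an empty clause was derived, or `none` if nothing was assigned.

Answer: x4=T x5=T

Derivation:
unit clause [5] forces x5=T; simplify:
  satisfied 1 clause(s); 4 remain; assigned so far: [5]
unit clause [4] forces x4=T; simplify:
  satisfied 3 clause(s); 1 remain; assigned so far: [4, 5]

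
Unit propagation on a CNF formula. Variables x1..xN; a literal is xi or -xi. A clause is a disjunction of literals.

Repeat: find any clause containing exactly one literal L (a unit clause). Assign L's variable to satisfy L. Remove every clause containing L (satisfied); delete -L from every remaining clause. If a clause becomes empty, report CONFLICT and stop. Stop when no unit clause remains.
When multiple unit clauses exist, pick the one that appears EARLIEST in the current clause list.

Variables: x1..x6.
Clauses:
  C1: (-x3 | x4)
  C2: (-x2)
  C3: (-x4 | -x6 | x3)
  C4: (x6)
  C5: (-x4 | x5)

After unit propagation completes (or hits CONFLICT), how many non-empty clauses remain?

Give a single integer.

Answer: 3

Derivation:
unit clause [-2] forces x2=F; simplify:
  satisfied 1 clause(s); 4 remain; assigned so far: [2]
unit clause [6] forces x6=T; simplify:
  drop -6 from [-4, -6, 3] -> [-4, 3]
  satisfied 1 clause(s); 3 remain; assigned so far: [2, 6]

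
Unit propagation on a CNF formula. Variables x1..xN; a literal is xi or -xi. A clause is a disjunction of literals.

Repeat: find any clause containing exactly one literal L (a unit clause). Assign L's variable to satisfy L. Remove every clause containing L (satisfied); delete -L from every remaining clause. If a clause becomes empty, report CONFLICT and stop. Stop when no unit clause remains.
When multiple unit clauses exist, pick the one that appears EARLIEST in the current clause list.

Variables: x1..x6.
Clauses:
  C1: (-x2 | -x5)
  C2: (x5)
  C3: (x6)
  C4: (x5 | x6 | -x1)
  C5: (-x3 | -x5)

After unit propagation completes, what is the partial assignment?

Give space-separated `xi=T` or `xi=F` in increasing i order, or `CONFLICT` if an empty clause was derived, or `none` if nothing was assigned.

Answer: x2=F x3=F x5=T x6=T

Derivation:
unit clause [5] forces x5=T; simplify:
  drop -5 from [-2, -5] -> [-2]
  drop -5 from [-3, -5] -> [-3]
  satisfied 2 clause(s); 3 remain; assigned so far: [5]
unit clause [-2] forces x2=F; simplify:
  satisfied 1 clause(s); 2 remain; assigned so far: [2, 5]
unit clause [6] forces x6=T; simplify:
  satisfied 1 clause(s); 1 remain; assigned so far: [2, 5, 6]
unit clause [-3] forces x3=F; simplify:
  satisfied 1 clause(s); 0 remain; assigned so far: [2, 3, 5, 6]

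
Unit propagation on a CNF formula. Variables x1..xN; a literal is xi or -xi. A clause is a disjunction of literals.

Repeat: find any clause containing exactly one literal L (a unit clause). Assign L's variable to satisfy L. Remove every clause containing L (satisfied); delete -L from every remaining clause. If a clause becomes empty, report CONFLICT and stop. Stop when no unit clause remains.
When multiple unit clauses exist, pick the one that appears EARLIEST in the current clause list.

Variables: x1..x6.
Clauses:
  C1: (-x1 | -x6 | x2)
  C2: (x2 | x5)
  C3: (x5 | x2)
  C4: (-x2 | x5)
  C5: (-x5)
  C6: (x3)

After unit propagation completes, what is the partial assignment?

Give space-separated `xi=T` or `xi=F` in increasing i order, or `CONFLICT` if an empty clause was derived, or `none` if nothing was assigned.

Answer: CONFLICT

Derivation:
unit clause [-5] forces x5=F; simplify:
  drop 5 from [2, 5] -> [2]
  drop 5 from [5, 2] -> [2]
  drop 5 from [-2, 5] -> [-2]
  satisfied 1 clause(s); 5 remain; assigned so far: [5]
unit clause [2] forces x2=T; simplify:
  drop -2 from [-2] -> [] (empty!)
  satisfied 3 clause(s); 2 remain; assigned so far: [2, 5]
CONFLICT (empty clause)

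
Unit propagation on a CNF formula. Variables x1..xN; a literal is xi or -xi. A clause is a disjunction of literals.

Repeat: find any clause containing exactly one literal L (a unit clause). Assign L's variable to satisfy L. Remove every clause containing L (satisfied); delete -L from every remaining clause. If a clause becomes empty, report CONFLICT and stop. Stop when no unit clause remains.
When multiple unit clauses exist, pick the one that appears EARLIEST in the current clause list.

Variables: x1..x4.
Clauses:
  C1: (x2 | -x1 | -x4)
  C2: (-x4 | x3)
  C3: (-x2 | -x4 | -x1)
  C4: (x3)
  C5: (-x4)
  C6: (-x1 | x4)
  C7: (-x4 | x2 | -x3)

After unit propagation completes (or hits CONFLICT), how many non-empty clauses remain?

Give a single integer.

Answer: 0

Derivation:
unit clause [3] forces x3=T; simplify:
  drop -3 from [-4, 2, -3] -> [-4, 2]
  satisfied 2 clause(s); 5 remain; assigned so far: [3]
unit clause [-4] forces x4=F; simplify:
  drop 4 from [-1, 4] -> [-1]
  satisfied 4 clause(s); 1 remain; assigned so far: [3, 4]
unit clause [-1] forces x1=F; simplify:
  satisfied 1 clause(s); 0 remain; assigned so far: [1, 3, 4]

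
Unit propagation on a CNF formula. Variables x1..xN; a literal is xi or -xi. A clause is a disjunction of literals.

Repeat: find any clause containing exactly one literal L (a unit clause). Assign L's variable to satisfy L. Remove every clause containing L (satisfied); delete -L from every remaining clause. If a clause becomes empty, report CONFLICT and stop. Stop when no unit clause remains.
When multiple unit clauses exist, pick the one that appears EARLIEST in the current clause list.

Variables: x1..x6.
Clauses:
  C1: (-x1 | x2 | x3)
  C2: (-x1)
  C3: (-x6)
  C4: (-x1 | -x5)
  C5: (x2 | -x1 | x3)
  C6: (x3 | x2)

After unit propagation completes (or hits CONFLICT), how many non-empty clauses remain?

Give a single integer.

unit clause [-1] forces x1=F; simplify:
  satisfied 4 clause(s); 2 remain; assigned so far: [1]
unit clause [-6] forces x6=F; simplify:
  satisfied 1 clause(s); 1 remain; assigned so far: [1, 6]

Answer: 1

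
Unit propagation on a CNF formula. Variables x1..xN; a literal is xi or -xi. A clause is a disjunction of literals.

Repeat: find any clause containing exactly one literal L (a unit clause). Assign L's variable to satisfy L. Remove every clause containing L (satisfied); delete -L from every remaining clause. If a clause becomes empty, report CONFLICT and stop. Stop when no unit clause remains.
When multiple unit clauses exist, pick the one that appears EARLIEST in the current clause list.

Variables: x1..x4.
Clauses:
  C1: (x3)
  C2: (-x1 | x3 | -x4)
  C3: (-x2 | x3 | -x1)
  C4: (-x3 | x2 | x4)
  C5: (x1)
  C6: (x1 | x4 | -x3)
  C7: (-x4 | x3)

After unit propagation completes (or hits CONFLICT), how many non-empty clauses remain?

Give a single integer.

Answer: 1

Derivation:
unit clause [3] forces x3=T; simplify:
  drop -3 from [-3, 2, 4] -> [2, 4]
  drop -3 from [1, 4, -3] -> [1, 4]
  satisfied 4 clause(s); 3 remain; assigned so far: [3]
unit clause [1] forces x1=T; simplify:
  satisfied 2 clause(s); 1 remain; assigned so far: [1, 3]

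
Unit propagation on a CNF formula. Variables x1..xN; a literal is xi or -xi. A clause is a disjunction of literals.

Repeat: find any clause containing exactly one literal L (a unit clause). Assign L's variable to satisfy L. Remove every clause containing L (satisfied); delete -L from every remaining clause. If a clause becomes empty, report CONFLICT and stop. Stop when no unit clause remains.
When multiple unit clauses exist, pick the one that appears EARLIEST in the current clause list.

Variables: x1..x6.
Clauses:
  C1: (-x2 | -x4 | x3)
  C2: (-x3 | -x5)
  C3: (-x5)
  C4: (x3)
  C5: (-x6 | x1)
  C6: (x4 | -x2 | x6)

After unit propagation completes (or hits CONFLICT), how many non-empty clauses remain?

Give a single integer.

unit clause [-5] forces x5=F; simplify:
  satisfied 2 clause(s); 4 remain; assigned so far: [5]
unit clause [3] forces x3=T; simplify:
  satisfied 2 clause(s); 2 remain; assigned so far: [3, 5]

Answer: 2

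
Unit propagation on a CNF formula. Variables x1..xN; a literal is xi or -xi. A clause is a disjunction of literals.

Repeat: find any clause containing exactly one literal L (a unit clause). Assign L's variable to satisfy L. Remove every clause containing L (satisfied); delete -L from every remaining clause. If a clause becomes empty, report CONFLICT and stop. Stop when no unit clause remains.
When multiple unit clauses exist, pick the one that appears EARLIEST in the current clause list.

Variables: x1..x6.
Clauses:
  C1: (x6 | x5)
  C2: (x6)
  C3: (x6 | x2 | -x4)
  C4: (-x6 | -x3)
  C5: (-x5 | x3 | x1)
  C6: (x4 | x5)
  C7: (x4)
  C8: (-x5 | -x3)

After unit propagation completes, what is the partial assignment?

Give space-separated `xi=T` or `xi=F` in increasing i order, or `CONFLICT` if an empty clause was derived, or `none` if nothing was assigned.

Answer: x3=F x4=T x6=T

Derivation:
unit clause [6] forces x6=T; simplify:
  drop -6 from [-6, -3] -> [-3]
  satisfied 3 clause(s); 5 remain; assigned so far: [6]
unit clause [-3] forces x3=F; simplify:
  drop 3 from [-5, 3, 1] -> [-5, 1]
  satisfied 2 clause(s); 3 remain; assigned so far: [3, 6]
unit clause [4] forces x4=T; simplify:
  satisfied 2 clause(s); 1 remain; assigned so far: [3, 4, 6]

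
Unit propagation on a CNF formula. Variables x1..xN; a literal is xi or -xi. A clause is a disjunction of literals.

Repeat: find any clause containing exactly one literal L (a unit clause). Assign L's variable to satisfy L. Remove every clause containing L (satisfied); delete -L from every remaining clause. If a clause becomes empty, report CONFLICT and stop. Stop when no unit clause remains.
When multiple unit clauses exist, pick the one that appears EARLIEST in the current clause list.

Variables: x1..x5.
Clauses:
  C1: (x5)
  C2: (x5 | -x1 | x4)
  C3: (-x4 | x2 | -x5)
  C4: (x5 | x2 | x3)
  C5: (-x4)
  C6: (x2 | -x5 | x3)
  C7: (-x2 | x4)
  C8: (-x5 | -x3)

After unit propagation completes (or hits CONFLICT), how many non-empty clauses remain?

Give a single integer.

Answer: 0

Derivation:
unit clause [5] forces x5=T; simplify:
  drop -5 from [-4, 2, -5] -> [-4, 2]
  drop -5 from [2, -5, 3] -> [2, 3]
  drop -5 from [-5, -3] -> [-3]
  satisfied 3 clause(s); 5 remain; assigned so far: [5]
unit clause [-4] forces x4=F; simplify:
  drop 4 from [-2, 4] -> [-2]
  satisfied 2 clause(s); 3 remain; assigned so far: [4, 5]
unit clause [-2] forces x2=F; simplify:
  drop 2 from [2, 3] -> [3]
  satisfied 1 clause(s); 2 remain; assigned so far: [2, 4, 5]
unit clause [3] forces x3=T; simplify:
  drop -3 from [-3] -> [] (empty!)
  satisfied 1 clause(s); 1 remain; assigned so far: [2, 3, 4, 5]
CONFLICT (empty clause)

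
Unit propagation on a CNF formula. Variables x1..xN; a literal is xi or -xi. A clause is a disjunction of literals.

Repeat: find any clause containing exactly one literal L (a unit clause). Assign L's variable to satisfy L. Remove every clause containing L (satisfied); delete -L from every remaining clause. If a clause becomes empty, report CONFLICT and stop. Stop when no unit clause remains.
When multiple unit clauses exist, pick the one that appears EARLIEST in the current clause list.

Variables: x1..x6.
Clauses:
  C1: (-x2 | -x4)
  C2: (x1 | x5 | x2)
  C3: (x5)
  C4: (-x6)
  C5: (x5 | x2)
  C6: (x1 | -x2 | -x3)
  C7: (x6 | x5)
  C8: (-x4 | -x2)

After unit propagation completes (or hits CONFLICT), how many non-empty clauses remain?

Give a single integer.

unit clause [5] forces x5=T; simplify:
  satisfied 4 clause(s); 4 remain; assigned so far: [5]
unit clause [-6] forces x6=F; simplify:
  satisfied 1 clause(s); 3 remain; assigned so far: [5, 6]

Answer: 3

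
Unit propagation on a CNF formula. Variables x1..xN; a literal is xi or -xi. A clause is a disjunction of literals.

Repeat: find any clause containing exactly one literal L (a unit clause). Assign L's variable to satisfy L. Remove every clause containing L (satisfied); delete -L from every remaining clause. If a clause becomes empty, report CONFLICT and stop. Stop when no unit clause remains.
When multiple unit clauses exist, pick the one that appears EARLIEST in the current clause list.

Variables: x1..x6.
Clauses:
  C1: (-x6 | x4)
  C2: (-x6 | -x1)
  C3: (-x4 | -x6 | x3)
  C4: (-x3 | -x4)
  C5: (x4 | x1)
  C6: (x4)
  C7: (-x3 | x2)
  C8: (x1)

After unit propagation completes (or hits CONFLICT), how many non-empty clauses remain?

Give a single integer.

Answer: 0

Derivation:
unit clause [4] forces x4=T; simplify:
  drop -4 from [-4, -6, 3] -> [-6, 3]
  drop -4 from [-3, -4] -> [-3]
  satisfied 3 clause(s); 5 remain; assigned so far: [4]
unit clause [-3] forces x3=F; simplify:
  drop 3 from [-6, 3] -> [-6]
  satisfied 2 clause(s); 3 remain; assigned so far: [3, 4]
unit clause [-6] forces x6=F; simplify:
  satisfied 2 clause(s); 1 remain; assigned so far: [3, 4, 6]
unit clause [1] forces x1=T; simplify:
  satisfied 1 clause(s); 0 remain; assigned so far: [1, 3, 4, 6]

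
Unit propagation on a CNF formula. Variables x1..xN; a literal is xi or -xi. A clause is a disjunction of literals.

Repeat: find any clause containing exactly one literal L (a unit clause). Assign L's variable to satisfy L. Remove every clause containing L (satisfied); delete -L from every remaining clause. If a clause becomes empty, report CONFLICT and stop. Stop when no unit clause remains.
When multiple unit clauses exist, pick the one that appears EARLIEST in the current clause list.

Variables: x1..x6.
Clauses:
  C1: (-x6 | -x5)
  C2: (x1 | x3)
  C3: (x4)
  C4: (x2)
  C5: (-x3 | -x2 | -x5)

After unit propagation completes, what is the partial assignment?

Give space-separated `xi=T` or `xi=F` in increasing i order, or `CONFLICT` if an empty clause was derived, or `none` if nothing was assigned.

Answer: x2=T x4=T

Derivation:
unit clause [4] forces x4=T; simplify:
  satisfied 1 clause(s); 4 remain; assigned so far: [4]
unit clause [2] forces x2=T; simplify:
  drop -2 from [-3, -2, -5] -> [-3, -5]
  satisfied 1 clause(s); 3 remain; assigned so far: [2, 4]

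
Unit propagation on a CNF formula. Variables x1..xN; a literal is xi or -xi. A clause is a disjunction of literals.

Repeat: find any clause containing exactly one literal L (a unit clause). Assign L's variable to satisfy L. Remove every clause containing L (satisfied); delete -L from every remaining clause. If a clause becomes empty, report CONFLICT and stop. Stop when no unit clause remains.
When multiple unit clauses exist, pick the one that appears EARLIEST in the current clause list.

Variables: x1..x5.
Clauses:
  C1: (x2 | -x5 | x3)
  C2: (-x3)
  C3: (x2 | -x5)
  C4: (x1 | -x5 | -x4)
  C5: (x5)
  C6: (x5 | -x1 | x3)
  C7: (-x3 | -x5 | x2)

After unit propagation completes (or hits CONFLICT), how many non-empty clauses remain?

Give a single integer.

unit clause [-3] forces x3=F; simplify:
  drop 3 from [2, -5, 3] -> [2, -5]
  drop 3 from [5, -1, 3] -> [5, -1]
  satisfied 2 clause(s); 5 remain; assigned so far: [3]
unit clause [5] forces x5=T; simplify:
  drop -5 from [2, -5] -> [2]
  drop -5 from [2, -5] -> [2]
  drop -5 from [1, -5, -4] -> [1, -4]
  satisfied 2 clause(s); 3 remain; assigned so far: [3, 5]
unit clause [2] forces x2=T; simplify:
  satisfied 2 clause(s); 1 remain; assigned so far: [2, 3, 5]

Answer: 1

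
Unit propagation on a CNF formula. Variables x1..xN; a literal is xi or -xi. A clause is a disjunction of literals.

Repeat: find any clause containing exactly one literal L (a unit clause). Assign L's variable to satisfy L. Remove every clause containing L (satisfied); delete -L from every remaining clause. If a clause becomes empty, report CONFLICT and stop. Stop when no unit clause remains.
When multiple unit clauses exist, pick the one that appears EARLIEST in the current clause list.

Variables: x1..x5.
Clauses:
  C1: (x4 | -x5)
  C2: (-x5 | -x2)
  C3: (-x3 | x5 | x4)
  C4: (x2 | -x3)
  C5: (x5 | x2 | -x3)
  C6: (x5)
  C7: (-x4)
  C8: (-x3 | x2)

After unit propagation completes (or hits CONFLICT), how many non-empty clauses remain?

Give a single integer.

Answer: 3

Derivation:
unit clause [5] forces x5=T; simplify:
  drop -5 from [4, -5] -> [4]
  drop -5 from [-5, -2] -> [-2]
  satisfied 3 clause(s); 5 remain; assigned so far: [5]
unit clause [4] forces x4=T; simplify:
  drop -4 from [-4] -> [] (empty!)
  satisfied 1 clause(s); 4 remain; assigned so far: [4, 5]
CONFLICT (empty clause)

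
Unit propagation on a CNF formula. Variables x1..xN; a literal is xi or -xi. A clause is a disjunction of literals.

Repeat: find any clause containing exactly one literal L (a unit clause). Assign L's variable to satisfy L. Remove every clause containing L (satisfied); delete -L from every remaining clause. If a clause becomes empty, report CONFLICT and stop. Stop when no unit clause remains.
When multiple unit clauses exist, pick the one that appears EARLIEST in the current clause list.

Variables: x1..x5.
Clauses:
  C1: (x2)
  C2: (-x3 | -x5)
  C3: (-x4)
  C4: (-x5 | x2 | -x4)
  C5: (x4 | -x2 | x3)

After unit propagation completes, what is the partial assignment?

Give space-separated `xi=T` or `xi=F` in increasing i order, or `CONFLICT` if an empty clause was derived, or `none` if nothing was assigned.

unit clause [2] forces x2=T; simplify:
  drop -2 from [4, -2, 3] -> [4, 3]
  satisfied 2 clause(s); 3 remain; assigned so far: [2]
unit clause [-4] forces x4=F; simplify:
  drop 4 from [4, 3] -> [3]
  satisfied 1 clause(s); 2 remain; assigned so far: [2, 4]
unit clause [3] forces x3=T; simplify:
  drop -3 from [-3, -5] -> [-5]
  satisfied 1 clause(s); 1 remain; assigned so far: [2, 3, 4]
unit clause [-5] forces x5=F; simplify:
  satisfied 1 clause(s); 0 remain; assigned so far: [2, 3, 4, 5]

Answer: x2=T x3=T x4=F x5=F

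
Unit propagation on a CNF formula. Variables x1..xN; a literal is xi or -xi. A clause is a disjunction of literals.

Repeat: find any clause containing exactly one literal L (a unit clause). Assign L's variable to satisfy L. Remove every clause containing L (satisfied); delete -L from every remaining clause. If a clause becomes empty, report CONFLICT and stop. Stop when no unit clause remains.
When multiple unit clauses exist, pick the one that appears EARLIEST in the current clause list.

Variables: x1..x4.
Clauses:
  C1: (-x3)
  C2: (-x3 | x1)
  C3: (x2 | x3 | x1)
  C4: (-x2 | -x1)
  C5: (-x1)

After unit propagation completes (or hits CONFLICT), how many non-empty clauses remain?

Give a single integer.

Answer: 0

Derivation:
unit clause [-3] forces x3=F; simplify:
  drop 3 from [2, 3, 1] -> [2, 1]
  satisfied 2 clause(s); 3 remain; assigned so far: [3]
unit clause [-1] forces x1=F; simplify:
  drop 1 from [2, 1] -> [2]
  satisfied 2 clause(s); 1 remain; assigned so far: [1, 3]
unit clause [2] forces x2=T; simplify:
  satisfied 1 clause(s); 0 remain; assigned so far: [1, 2, 3]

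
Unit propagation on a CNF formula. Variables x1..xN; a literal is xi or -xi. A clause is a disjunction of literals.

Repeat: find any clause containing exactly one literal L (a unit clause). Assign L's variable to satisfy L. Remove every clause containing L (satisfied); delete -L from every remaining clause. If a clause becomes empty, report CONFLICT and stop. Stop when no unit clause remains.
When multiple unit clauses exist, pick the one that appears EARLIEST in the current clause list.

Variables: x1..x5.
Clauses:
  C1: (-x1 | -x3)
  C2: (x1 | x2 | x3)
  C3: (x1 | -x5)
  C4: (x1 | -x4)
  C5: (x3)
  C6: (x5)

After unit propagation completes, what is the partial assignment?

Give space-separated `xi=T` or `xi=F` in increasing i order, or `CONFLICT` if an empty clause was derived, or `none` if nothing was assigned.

unit clause [3] forces x3=T; simplify:
  drop -3 from [-1, -3] -> [-1]
  satisfied 2 clause(s); 4 remain; assigned so far: [3]
unit clause [-1] forces x1=F; simplify:
  drop 1 from [1, -5] -> [-5]
  drop 1 from [1, -4] -> [-4]
  satisfied 1 clause(s); 3 remain; assigned so far: [1, 3]
unit clause [-5] forces x5=F; simplify:
  drop 5 from [5] -> [] (empty!)
  satisfied 1 clause(s); 2 remain; assigned so far: [1, 3, 5]
CONFLICT (empty clause)

Answer: CONFLICT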